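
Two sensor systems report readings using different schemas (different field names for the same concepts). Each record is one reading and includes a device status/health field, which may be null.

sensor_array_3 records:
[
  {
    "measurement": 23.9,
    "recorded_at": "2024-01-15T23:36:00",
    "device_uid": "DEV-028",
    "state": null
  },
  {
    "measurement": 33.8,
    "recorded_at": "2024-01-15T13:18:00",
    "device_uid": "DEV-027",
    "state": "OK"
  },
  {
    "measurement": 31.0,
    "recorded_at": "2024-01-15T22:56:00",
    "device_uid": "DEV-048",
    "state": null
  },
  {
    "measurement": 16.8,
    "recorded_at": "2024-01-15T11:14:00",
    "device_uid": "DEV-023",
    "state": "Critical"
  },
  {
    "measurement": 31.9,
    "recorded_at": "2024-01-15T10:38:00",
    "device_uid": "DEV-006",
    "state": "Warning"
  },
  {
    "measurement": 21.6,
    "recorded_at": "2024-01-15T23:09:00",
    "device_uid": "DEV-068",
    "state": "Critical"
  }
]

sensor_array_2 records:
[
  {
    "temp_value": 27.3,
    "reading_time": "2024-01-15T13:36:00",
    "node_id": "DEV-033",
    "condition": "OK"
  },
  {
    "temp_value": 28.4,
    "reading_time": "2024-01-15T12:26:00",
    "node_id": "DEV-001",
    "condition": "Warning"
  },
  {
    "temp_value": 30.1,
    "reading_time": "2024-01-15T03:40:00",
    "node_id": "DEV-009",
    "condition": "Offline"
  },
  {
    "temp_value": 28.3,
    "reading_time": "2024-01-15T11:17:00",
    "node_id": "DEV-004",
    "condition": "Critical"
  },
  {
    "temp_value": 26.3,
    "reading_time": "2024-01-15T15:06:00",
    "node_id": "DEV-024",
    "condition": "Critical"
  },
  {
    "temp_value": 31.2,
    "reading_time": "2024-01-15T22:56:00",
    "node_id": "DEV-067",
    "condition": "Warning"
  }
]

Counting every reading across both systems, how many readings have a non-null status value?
10

Schema mapping: "state" (sensor_array_3) = "condition" (sensor_array_2) = status

Non-null in sensor_array_3: 4
Non-null in sensor_array_2: 6

Total non-null: 4 + 6 = 10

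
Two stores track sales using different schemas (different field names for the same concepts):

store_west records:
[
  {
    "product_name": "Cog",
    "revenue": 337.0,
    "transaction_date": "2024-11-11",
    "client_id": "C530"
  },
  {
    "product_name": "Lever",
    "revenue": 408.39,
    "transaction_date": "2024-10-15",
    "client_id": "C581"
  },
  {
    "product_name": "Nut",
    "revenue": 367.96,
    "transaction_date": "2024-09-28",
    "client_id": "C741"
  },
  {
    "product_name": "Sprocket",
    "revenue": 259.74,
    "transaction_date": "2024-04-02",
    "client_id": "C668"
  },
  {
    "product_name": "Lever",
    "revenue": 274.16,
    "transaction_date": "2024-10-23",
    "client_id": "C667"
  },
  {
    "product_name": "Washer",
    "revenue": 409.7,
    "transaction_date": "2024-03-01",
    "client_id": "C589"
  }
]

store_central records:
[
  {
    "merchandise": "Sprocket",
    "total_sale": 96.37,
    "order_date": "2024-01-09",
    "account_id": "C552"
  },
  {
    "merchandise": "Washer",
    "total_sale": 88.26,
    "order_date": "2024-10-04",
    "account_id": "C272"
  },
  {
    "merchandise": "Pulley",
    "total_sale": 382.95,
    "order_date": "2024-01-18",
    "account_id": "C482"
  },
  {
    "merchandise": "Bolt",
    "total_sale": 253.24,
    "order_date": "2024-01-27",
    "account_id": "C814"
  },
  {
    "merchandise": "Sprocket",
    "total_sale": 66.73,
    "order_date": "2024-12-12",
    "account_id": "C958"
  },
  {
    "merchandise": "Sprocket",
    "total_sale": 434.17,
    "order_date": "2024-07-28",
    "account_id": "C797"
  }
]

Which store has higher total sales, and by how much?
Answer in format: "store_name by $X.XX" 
store_west by $735.23

Schema mapping: "revenue" (store_west) = "total_sale" (store_central) = sale amount

Total for store_west: 2056.95
Total for store_central: 1321.72

Difference: |2056.95 - 1321.72| = 735.23
store_west has higher sales by $735.23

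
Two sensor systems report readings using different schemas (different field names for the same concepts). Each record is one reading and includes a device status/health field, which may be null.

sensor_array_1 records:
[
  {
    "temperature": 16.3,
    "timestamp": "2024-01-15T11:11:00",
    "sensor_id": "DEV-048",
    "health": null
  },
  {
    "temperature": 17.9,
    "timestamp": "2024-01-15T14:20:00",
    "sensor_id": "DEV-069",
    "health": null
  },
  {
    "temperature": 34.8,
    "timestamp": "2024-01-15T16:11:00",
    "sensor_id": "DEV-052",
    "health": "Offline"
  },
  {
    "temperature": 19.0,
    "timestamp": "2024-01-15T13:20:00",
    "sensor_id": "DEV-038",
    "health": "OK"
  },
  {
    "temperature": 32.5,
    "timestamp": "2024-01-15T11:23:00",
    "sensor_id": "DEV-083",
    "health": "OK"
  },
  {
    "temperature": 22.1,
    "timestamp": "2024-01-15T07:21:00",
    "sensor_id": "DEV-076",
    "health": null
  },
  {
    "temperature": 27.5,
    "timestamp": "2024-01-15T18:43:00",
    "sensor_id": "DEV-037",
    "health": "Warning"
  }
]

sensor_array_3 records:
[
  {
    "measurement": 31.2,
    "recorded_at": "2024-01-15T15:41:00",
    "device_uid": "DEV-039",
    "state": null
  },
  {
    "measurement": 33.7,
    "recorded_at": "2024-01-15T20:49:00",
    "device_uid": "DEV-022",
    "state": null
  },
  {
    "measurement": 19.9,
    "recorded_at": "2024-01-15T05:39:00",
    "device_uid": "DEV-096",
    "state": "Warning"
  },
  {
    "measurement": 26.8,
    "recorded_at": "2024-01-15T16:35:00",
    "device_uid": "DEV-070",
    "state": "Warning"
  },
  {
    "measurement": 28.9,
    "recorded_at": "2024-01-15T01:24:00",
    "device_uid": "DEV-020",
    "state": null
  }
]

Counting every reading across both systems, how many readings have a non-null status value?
6

Schema mapping: "health" (sensor_array_1) = "state" (sensor_array_3) = status

Non-null in sensor_array_1: 4
Non-null in sensor_array_3: 2

Total non-null: 4 + 2 = 6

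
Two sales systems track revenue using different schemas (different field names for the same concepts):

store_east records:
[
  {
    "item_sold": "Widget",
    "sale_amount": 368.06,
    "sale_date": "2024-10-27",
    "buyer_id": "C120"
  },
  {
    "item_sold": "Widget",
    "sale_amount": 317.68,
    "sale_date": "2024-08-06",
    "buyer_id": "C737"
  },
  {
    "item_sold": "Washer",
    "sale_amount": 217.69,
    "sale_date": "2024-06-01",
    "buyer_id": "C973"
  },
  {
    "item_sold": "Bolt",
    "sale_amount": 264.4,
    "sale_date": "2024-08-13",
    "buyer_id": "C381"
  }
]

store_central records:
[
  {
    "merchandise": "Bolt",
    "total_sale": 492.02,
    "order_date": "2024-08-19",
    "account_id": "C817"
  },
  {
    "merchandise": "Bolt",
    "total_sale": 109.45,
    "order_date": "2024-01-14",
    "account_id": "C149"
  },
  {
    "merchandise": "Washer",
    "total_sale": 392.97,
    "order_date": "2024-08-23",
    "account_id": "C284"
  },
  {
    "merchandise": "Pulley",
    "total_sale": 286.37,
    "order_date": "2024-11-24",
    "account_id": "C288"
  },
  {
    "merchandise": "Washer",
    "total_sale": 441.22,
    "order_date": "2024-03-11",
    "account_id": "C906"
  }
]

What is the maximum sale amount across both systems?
492.02

Reconcile: "sale_amount" (store_east) = "total_sale" (store_central) = sale amount

Maximum in store_east: 368.06
Maximum in store_central: 492.02

Overall maximum: max(368.06, 492.02) = 492.02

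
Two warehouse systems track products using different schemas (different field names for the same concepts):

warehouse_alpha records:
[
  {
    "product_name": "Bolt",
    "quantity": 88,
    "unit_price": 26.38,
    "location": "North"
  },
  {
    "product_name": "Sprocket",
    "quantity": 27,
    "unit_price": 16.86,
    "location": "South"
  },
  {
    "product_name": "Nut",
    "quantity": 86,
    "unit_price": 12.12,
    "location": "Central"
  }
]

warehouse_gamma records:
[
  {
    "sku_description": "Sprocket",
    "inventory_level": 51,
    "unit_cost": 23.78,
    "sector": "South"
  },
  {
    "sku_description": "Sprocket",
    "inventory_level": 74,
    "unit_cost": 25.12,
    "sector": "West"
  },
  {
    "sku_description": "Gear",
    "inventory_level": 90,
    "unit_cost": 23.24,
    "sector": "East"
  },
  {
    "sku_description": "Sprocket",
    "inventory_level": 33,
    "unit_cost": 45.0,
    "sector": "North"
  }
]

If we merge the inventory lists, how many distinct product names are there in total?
4

Schema mapping: "product_name" (warehouse_alpha) = "sku_description" (warehouse_gamma) = product name

Products in warehouse_alpha: ['Bolt', 'Nut', 'Sprocket']
Products in warehouse_gamma: ['Gear', 'Sprocket']

Union (unique products): ['Bolt', 'Gear', 'Nut', 'Sprocket']
Count: 4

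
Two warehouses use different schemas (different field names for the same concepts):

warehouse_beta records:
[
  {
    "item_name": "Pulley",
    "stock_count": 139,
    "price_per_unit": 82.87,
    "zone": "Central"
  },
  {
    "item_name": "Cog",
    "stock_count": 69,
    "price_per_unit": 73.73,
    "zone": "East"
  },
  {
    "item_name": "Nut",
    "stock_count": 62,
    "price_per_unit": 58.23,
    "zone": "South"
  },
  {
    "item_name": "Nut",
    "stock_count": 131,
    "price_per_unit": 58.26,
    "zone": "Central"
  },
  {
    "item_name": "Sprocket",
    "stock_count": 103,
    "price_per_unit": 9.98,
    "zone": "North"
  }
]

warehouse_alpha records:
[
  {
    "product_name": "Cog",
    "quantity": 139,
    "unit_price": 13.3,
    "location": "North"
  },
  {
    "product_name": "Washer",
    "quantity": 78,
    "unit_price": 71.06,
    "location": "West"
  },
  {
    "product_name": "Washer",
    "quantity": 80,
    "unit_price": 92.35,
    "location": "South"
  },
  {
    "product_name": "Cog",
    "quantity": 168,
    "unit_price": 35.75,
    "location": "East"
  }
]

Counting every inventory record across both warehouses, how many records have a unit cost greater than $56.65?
6

Schema mapping: "price_per_unit" (warehouse_beta) = "unit_price" (warehouse_alpha) = unit cost

Records > $56.65 in warehouse_beta: 4
Records > $56.65 in warehouse_alpha: 2

Total count: 4 + 2 = 6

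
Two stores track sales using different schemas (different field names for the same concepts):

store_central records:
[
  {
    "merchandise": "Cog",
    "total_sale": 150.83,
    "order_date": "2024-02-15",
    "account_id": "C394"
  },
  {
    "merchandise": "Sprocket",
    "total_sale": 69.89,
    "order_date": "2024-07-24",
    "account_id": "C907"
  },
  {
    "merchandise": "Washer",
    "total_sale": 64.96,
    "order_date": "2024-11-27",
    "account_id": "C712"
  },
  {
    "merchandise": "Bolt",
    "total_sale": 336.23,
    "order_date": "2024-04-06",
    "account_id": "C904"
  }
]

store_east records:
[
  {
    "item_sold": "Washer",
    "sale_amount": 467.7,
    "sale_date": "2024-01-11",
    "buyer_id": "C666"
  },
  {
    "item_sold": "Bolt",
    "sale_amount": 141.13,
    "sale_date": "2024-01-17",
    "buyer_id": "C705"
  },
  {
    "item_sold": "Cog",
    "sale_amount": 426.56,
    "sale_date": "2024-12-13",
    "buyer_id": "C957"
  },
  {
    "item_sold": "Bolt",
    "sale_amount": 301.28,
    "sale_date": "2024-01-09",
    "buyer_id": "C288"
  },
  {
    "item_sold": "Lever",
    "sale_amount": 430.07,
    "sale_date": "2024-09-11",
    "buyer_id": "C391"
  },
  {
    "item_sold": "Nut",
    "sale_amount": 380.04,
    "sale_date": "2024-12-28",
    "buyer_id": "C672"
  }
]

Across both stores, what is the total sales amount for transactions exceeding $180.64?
2341.88

Schema mapping: "total_sale" (store_central) = "sale_amount" (store_east) = sale amount

Sum of sales > $180.64 in store_central: 336.23
Sum of sales > $180.64 in store_east: 2005.65

Total: 336.23 + 2005.65 = 2341.88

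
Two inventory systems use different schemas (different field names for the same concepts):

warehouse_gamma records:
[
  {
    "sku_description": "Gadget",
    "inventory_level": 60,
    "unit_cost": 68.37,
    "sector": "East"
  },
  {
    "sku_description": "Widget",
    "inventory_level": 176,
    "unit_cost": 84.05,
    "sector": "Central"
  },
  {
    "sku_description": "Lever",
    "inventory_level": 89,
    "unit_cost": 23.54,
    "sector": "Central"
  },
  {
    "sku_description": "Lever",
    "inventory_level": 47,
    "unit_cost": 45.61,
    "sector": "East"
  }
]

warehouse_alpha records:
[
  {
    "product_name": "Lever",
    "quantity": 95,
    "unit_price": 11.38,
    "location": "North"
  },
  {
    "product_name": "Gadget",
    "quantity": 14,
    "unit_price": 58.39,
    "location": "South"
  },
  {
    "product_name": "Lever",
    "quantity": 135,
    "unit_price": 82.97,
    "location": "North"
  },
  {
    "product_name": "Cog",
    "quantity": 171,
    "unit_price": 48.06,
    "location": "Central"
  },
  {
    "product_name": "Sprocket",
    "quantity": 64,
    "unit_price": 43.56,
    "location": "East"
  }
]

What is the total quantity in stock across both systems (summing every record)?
851

To reconcile these schemas, identify the field holding the quantity in stock in each system:
1. In warehouse_gamma it is "inventory_level"
2. In warehouse_alpha it is "quantity"

From warehouse_gamma: 60 + 176 + 89 + 47 = 372
From warehouse_alpha: 95 + 14 + 135 + 171 + 64 = 479

Total: 372 + 479 = 851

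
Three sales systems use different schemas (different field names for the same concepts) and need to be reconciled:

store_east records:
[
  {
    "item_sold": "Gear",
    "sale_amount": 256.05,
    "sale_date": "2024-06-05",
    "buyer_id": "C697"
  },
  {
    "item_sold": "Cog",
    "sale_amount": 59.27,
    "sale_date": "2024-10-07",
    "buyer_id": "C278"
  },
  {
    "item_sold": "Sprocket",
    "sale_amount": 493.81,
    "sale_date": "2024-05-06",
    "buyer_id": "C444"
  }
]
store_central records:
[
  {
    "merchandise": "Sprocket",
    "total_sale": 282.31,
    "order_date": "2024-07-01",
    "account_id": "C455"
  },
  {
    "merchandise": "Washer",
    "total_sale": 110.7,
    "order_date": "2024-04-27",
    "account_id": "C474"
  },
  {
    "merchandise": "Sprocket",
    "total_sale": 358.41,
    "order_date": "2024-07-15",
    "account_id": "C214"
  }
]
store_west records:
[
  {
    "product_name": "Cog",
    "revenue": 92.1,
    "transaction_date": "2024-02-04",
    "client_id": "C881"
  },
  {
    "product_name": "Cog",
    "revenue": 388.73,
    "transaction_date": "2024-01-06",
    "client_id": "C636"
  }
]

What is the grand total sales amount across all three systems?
2041.38

Schema reconciliation - all amount fields map to sale amount:

store_east (sale_amount): 809.13
store_central (total_sale): 751.42
store_west (revenue): 480.83

Grand total: 2041.38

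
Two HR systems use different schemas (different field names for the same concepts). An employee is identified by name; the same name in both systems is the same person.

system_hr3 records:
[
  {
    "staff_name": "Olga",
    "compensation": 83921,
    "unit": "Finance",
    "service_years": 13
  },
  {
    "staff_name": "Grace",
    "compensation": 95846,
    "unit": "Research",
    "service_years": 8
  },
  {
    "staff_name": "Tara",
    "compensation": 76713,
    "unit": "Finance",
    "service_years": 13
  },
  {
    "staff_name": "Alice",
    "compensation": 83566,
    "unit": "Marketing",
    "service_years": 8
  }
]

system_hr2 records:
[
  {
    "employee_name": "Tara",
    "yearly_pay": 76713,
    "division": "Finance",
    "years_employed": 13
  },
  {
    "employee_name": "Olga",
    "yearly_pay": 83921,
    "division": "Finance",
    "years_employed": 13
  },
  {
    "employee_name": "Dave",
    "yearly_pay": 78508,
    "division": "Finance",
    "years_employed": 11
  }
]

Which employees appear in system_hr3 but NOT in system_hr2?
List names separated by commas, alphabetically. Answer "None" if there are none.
Alice, Grace

Schema mapping: "staff_name" (system_hr3) = "employee_name" (system_hr2) = employee name

Names in system_hr3: ['Alice', 'Grace', 'Olga', 'Tara']
Names in system_hr2: ['Dave', 'Olga', 'Tara']

In system_hr3 but not system_hr2: ['Alice', 'Grace']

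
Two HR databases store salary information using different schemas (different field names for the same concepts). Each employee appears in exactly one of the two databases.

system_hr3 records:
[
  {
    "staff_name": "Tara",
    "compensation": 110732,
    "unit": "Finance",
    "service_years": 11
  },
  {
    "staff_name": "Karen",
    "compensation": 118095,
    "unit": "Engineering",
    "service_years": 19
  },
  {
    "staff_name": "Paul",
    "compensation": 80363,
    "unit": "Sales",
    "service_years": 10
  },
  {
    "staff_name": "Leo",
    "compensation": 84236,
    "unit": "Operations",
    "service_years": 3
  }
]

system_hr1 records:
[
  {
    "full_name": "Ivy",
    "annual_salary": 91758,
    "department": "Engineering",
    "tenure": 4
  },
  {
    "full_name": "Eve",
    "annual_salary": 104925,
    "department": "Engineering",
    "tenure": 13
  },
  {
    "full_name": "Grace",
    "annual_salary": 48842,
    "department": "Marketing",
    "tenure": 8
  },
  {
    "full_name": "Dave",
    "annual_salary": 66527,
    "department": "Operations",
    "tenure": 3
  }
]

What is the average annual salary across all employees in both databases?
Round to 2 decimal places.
88184.75

Schema mapping: "compensation" (system_hr3) = "annual_salary" (system_hr1) = annual salary

All salaries: [110732, 118095, 80363, 84236, 91758, 104925, 48842, 66527]
Sum: 705478
Count: 8
Average: 705478 / 8 = 88184.75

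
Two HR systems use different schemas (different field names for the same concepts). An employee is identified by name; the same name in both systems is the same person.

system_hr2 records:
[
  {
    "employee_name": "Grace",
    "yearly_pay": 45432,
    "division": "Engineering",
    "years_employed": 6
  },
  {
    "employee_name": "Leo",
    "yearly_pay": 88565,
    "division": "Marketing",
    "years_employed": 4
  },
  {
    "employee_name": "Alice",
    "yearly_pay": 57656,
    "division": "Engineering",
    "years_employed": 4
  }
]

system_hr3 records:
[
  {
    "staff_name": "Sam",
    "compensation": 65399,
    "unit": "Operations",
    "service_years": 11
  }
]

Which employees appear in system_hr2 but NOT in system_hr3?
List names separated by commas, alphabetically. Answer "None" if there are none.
Alice, Grace, Leo

Schema mapping: "employee_name" (system_hr2) = "staff_name" (system_hr3) = employee name

Names in system_hr2: ['Alice', 'Grace', 'Leo']
Names in system_hr3: ['Sam']

In system_hr2 but not system_hr3: ['Alice', 'Grace', 'Leo']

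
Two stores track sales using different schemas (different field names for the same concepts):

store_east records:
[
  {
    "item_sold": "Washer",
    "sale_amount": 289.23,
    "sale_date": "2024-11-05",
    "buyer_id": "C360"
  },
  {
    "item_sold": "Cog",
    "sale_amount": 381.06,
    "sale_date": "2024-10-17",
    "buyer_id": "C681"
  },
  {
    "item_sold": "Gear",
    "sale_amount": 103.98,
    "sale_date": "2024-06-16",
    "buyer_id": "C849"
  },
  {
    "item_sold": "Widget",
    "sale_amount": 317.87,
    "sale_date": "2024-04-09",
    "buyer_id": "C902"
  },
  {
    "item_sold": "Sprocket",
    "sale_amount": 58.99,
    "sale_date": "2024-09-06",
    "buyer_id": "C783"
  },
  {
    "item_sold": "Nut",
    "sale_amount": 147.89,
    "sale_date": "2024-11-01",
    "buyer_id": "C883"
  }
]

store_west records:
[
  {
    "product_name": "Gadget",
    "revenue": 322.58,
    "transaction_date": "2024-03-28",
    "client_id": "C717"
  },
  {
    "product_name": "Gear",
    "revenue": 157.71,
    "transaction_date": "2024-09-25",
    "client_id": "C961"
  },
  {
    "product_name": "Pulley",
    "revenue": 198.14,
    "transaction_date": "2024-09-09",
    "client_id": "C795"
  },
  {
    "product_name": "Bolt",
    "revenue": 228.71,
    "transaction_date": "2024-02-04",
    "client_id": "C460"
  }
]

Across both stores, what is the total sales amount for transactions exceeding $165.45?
1737.59

Schema mapping: "sale_amount" (store_east) = "revenue" (store_west) = sale amount

Sum of sales > $165.45 in store_east: 988.16
Sum of sales > $165.45 in store_west: 749.43

Total: 988.16 + 749.43 = 1737.59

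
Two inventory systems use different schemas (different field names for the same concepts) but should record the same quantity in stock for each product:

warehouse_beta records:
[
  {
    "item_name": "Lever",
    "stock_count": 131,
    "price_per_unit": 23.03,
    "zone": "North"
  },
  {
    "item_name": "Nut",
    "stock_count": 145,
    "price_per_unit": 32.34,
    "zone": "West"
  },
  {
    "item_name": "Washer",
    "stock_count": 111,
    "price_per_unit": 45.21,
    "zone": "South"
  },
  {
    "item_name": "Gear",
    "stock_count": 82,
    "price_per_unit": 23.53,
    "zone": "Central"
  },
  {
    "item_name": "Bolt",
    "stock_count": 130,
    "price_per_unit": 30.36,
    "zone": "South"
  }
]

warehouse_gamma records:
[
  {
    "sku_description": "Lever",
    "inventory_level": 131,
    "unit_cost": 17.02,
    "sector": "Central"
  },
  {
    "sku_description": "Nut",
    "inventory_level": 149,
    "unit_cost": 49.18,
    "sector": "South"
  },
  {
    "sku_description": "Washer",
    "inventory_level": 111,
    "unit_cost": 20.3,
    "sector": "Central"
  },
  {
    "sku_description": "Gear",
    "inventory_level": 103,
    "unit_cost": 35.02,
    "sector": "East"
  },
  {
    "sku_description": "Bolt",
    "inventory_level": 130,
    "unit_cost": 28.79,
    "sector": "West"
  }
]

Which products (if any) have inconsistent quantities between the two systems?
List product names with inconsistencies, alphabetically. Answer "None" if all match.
Gear, Nut

Schema mappings:
- "item_name" (warehouse_beta) = "sku_description" (warehouse_gamma) = product name
- "stock_count" (warehouse_beta) = "inventory_level" (warehouse_gamma) = quantity

Comparison:
  Lever: 131 vs 131 - MATCH
  Nut: 145 vs 149 - MISMATCH
  Washer: 111 vs 111 - MATCH
  Gear: 82 vs 103 - MISMATCH
  Bolt: 130 vs 130 - MATCH

Products with inconsistencies: Gear, Nut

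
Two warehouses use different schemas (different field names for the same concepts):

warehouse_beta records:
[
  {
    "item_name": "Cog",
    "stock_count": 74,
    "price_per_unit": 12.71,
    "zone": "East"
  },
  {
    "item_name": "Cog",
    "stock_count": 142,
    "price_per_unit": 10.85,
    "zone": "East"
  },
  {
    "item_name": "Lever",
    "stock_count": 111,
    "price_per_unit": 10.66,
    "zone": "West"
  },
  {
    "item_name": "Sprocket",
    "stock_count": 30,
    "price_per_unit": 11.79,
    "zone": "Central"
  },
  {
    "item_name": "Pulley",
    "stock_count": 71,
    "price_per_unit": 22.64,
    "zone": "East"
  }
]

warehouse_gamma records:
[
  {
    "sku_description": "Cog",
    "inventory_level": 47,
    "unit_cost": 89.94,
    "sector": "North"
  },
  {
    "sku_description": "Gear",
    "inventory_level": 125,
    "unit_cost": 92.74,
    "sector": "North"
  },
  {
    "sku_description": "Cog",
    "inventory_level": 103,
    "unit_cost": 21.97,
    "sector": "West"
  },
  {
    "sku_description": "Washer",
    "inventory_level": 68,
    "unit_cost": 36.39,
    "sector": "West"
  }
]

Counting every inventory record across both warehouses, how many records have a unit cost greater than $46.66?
2

Schema mapping: "price_per_unit" (warehouse_beta) = "unit_cost" (warehouse_gamma) = unit cost

Records > $46.66 in warehouse_beta: 0
Records > $46.66 in warehouse_gamma: 2

Total count: 0 + 2 = 2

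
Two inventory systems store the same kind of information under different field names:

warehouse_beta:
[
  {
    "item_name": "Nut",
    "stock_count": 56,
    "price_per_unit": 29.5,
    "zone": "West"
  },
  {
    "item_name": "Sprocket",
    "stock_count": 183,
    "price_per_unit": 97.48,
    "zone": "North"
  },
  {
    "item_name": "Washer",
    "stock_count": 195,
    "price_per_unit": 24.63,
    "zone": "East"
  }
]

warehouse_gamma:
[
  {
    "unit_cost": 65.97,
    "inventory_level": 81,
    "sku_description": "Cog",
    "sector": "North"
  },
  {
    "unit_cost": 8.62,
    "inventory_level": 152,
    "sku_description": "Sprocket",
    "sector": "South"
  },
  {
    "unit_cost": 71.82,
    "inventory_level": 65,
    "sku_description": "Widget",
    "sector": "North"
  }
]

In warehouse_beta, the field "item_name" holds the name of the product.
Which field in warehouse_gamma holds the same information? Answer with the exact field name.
sku_description

In warehouse_beta, "item_name" holds the name of the product.
The fields in warehouse_gamma are: "unit_cost", "inventory_level", "sku_description", "sector".
"sku_description" is the match: the name refers to the same concept and its values are product-name strings (e.g. 'Cog', 'Sprocket').
The other fields ("unit_cost", "inventory_level", "sector") hold different kinds of data.

So "item_name" in warehouse_beta corresponds to "sku_description" in warehouse_gamma.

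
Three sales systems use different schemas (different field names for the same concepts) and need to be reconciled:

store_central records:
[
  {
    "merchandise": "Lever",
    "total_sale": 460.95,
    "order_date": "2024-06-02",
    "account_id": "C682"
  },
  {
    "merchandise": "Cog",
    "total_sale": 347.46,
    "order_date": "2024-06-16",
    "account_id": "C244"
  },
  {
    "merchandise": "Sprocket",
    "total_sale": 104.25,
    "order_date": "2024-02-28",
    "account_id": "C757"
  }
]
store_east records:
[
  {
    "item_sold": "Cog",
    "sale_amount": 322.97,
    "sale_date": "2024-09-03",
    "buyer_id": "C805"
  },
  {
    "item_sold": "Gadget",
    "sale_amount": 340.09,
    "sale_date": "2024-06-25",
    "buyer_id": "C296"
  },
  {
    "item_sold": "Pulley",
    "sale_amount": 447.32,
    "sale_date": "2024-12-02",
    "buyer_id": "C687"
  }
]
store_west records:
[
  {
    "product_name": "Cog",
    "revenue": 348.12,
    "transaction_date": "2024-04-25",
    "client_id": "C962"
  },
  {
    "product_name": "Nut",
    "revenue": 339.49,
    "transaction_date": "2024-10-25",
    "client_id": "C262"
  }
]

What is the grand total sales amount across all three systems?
2710.65

Schema reconciliation - all amount fields map to sale amount:

store_central (total_sale): 912.66
store_east (sale_amount): 1110.38
store_west (revenue): 687.61

Grand total: 2710.65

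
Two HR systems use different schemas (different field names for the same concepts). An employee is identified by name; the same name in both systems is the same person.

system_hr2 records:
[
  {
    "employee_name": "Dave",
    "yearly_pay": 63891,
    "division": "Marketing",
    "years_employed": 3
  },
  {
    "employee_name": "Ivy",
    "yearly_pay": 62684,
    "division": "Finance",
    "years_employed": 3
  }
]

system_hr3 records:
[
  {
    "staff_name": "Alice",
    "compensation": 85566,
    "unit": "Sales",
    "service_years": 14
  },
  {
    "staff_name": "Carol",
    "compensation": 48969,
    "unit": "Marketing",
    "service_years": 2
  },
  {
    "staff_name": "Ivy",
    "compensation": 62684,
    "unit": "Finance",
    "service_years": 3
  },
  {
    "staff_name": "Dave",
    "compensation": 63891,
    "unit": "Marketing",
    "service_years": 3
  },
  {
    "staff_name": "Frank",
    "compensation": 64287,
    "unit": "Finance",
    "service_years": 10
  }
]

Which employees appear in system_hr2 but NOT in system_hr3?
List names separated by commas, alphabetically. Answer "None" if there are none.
None

Schema mapping: "employee_name" (system_hr2) = "staff_name" (system_hr3) = employee name

Names in system_hr2: ['Dave', 'Ivy']
Names in system_hr3: ['Alice', 'Carol', 'Dave', 'Frank', 'Ivy']

In system_hr2 but not system_hr3: None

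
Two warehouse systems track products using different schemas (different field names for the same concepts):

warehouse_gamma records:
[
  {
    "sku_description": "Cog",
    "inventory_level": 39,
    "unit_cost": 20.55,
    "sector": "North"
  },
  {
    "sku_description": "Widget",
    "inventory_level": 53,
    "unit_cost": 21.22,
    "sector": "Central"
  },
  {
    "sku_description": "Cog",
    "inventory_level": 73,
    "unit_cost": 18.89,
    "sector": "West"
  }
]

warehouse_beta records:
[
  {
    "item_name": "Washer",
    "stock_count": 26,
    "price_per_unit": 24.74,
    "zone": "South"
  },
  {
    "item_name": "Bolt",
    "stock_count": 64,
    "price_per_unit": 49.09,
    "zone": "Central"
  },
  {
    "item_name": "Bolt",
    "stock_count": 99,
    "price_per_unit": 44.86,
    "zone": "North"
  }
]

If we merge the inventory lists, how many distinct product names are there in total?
4

Schema mapping: "sku_description" (warehouse_gamma) = "item_name" (warehouse_beta) = product name

Products in warehouse_gamma: ['Cog', 'Widget']
Products in warehouse_beta: ['Bolt', 'Washer']

Union (unique products): ['Bolt', 'Cog', 'Washer', 'Widget']
Count: 4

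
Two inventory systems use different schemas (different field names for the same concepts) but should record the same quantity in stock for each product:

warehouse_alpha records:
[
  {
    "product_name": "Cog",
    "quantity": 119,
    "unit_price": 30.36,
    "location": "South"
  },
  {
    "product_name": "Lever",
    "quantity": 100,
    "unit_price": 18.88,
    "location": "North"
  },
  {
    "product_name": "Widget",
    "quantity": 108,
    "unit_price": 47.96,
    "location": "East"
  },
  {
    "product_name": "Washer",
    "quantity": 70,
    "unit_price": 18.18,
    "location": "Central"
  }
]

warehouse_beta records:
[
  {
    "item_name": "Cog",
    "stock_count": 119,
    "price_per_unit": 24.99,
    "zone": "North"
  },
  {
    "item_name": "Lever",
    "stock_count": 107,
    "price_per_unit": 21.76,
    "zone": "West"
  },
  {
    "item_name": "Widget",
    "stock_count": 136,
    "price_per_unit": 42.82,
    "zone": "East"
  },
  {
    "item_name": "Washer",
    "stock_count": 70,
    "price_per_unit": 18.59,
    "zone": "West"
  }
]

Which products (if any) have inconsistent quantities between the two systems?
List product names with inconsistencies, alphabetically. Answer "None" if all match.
Lever, Widget

Schema mappings:
- "product_name" (warehouse_alpha) = "item_name" (warehouse_beta) = product name
- "quantity" (warehouse_alpha) = "stock_count" (warehouse_beta) = quantity

Comparison:
  Cog: 119 vs 119 - MATCH
  Lever: 100 vs 107 - MISMATCH
  Widget: 108 vs 136 - MISMATCH
  Washer: 70 vs 70 - MATCH

Products with inconsistencies: Lever, Widget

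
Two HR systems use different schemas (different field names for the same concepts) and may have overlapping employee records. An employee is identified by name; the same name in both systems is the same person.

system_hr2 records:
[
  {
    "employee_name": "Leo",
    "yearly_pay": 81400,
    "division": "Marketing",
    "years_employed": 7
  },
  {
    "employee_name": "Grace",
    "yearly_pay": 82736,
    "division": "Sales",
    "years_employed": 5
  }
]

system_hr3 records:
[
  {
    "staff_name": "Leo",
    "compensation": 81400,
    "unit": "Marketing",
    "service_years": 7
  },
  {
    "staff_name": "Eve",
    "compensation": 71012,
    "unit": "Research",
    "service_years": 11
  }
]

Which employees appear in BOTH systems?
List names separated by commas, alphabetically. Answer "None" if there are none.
Leo

Schema mapping: "employee_name" (system_hr2) = "staff_name" (system_hr3) = employee name

Names in system_hr2: ['Grace', 'Leo']
Names in system_hr3: ['Eve', 'Leo']

Intersection: ['Leo']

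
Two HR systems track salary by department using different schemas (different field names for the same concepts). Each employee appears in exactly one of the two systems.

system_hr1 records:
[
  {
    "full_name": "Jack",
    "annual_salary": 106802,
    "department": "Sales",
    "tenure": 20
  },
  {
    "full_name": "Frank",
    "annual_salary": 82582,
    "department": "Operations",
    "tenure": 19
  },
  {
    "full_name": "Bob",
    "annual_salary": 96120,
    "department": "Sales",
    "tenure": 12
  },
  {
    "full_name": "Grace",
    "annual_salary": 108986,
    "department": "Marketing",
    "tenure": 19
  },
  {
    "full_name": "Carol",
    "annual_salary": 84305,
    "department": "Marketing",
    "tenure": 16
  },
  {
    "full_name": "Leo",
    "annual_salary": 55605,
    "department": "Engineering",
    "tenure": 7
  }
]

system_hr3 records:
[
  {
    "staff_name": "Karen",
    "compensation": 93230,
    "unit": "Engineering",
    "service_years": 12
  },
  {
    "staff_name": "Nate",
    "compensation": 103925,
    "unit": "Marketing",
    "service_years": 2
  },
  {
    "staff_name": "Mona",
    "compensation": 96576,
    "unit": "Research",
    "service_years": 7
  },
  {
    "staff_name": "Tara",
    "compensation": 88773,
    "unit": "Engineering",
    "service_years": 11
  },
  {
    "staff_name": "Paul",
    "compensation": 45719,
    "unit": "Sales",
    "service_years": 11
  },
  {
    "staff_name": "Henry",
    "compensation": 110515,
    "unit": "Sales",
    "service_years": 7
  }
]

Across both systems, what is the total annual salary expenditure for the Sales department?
359156

Schema mappings:
- "department" (system_hr1) = "unit" (system_hr3) = department
- "annual_salary" (system_hr1) = "compensation" (system_hr3) = salary

Sales salaries from system_hr1: 202922
Sales salaries from system_hr3: 156234

Total: 202922 + 156234 = 359156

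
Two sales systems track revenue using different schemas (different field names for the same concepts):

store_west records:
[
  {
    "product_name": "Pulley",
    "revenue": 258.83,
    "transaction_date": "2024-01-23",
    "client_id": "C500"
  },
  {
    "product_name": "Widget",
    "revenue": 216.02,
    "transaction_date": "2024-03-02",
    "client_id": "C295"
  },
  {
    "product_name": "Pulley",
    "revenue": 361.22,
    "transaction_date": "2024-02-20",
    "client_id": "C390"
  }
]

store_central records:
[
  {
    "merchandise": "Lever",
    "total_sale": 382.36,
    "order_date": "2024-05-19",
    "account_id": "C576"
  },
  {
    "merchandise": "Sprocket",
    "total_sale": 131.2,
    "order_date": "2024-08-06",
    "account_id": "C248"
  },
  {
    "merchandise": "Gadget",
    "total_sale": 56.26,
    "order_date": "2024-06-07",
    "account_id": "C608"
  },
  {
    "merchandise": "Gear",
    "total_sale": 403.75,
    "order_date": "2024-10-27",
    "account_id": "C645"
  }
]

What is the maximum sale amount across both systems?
403.75

Reconcile: "revenue" (store_west) = "total_sale" (store_central) = sale amount

Maximum in store_west: 361.22
Maximum in store_central: 403.75

Overall maximum: max(361.22, 403.75) = 403.75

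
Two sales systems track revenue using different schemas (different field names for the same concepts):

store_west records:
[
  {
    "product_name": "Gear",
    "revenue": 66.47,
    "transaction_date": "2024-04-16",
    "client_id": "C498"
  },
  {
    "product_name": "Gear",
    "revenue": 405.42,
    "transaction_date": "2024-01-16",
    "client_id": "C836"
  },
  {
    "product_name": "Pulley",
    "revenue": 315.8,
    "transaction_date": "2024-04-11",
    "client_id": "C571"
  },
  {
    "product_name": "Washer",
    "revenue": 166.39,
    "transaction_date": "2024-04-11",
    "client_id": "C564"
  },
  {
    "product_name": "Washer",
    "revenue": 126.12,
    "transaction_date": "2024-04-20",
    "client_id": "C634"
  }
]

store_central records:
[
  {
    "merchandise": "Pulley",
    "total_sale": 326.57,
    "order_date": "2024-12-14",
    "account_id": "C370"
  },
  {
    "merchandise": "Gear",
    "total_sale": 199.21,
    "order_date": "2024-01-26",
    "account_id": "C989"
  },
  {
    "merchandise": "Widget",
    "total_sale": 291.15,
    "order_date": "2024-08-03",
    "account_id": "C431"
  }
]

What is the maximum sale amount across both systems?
405.42

Reconcile: "revenue" (store_west) = "total_sale" (store_central) = sale amount

Maximum in store_west: 405.42
Maximum in store_central: 326.57

Overall maximum: max(405.42, 326.57) = 405.42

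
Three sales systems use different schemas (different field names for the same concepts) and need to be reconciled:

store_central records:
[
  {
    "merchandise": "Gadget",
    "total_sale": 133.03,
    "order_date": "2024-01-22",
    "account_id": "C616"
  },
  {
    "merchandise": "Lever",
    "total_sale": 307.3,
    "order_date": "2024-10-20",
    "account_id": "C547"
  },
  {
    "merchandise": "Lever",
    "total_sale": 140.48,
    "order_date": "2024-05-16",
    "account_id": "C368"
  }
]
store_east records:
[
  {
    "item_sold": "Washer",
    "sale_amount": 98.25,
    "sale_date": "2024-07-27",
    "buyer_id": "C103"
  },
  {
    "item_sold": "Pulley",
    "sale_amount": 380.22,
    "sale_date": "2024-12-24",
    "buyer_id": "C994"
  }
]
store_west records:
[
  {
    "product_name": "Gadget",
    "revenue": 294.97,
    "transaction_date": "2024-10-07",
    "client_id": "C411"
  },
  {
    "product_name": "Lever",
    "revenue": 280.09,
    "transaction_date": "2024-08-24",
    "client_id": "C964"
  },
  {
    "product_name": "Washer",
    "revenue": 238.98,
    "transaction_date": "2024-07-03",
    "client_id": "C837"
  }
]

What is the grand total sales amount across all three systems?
1873.32

Schema reconciliation - all amount fields map to sale amount:

store_central (total_sale): 580.81
store_east (sale_amount): 478.47
store_west (revenue): 814.04

Grand total: 1873.32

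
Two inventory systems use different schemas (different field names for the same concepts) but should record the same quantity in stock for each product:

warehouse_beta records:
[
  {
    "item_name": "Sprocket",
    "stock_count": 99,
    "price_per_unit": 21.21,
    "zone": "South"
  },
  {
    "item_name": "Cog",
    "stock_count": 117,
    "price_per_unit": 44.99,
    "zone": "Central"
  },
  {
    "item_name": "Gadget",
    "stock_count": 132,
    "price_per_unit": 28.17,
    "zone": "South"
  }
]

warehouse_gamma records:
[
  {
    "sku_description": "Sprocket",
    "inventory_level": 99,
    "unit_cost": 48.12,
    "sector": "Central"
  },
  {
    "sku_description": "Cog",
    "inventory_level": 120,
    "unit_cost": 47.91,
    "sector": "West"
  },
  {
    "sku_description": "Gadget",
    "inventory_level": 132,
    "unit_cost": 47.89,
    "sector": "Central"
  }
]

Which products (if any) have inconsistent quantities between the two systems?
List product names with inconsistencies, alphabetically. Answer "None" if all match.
Cog

Schema mappings:
- "item_name" (warehouse_beta) = "sku_description" (warehouse_gamma) = product name
- "stock_count" (warehouse_beta) = "inventory_level" (warehouse_gamma) = quantity

Comparison:
  Sprocket: 99 vs 99 - MATCH
  Cog: 117 vs 120 - MISMATCH
  Gadget: 132 vs 132 - MATCH

Products with inconsistencies: Cog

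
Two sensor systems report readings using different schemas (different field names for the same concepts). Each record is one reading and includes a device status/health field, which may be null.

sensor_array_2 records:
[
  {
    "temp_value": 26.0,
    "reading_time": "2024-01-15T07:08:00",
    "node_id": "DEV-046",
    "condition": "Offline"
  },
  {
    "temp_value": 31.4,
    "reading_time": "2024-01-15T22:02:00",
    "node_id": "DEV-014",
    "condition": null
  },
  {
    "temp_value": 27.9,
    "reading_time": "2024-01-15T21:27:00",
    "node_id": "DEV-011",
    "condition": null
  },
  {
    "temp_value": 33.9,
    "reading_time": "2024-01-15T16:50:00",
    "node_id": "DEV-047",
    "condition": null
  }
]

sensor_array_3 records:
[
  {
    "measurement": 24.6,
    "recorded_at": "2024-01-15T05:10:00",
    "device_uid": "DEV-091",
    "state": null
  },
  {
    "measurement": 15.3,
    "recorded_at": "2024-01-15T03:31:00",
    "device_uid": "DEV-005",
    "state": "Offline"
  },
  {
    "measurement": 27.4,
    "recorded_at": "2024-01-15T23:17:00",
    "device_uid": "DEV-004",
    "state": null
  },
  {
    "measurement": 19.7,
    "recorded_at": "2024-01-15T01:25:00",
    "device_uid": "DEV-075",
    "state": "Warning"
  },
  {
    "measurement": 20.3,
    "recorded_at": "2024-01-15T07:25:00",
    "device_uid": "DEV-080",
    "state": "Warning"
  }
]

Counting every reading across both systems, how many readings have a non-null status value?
4

Schema mapping: "condition" (sensor_array_2) = "state" (sensor_array_3) = status

Non-null in sensor_array_2: 1
Non-null in sensor_array_3: 3

Total non-null: 1 + 3 = 4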